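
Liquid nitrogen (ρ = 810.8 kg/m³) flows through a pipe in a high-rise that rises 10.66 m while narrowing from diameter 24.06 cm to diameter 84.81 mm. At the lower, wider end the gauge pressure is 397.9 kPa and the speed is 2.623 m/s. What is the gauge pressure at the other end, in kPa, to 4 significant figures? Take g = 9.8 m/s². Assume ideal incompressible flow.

By continuity, v₂ = v₁·A₁/A₂ = 2.623·(454.7/56.49) = 21.11 m/s.
Applying Bernoulli between the two ends and solving for P₂: P₂ = P₁ + ½ρ(v₁² − v₂²) − ρgΔh.
P₂ = 397900 + ½·810.8·(2.623² − 21.11²) − 810.8·9.8·(+10.66) = 397900 + (-177900) − (84700) = 135300 Pa.

P₂ ≈ 135.3 kPa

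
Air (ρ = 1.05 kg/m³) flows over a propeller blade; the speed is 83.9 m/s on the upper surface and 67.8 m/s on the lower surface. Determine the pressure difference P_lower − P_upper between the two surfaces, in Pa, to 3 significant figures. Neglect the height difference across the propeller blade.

ΔP ≈ 1280 Pa

The pressure is lower where the speed is higher: ΔP = ½ρ(v_up² − v_low²).
ΔP = ½·1.05·(83.9² − 67.8²) = 1280 Pa.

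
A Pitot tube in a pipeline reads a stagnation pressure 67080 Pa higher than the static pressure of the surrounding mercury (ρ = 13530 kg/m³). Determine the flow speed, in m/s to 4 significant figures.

The dynamic pressure equals the rise in static pressure at the stagnation point: ΔP = ½ρv².
v = √(2ΔP/ρ) = √(2·67080/13530) = 3.149 m/s.

v ≈ 3.149 m/s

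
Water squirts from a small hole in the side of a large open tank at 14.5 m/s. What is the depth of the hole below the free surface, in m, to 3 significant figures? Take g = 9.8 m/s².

10.7 m

For a small hole in a large open tank, ½v² = gh, giving h = v²/(2g).
h = 14.5²/(2·9.8) = 210/19.60 = 10.7 m.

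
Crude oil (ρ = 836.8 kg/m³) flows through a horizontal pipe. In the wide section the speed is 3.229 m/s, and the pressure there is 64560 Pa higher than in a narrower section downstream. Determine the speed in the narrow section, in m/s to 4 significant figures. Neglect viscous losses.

v₂ = 12.83 m/s

With h₁ = h₂, rearranging Bernoulli gives v₂ = √(v₁² + 2ΔP/ρ).
v₂ = √(3.229² + 2·64560/836.8) = √(10.43 + 154.3) = 12.83 m/s.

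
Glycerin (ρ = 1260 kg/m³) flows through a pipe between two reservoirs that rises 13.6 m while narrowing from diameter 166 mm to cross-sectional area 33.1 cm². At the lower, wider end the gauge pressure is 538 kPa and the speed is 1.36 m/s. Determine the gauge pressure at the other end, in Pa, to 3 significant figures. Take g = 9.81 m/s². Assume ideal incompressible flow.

Continuity gives A₁v₁ = A₂v₂, so v₂ = (216 cm²)/(33.1 cm²) × 1.36 m/s = 8.89 m/s.
Bernoulli: P₁ + ½ρv₁² + ρg h₁ = P₂ + ½ρv₂² + ρg h₂, so P₂ = P₁ + ½ρ(v₁² − v₂²) − ρg(h₂ − h₁).
P₂ = 538000 + ½·1260·(1.36² − 8.89²) − 1260·9.81·(+13.6) = 538000 + (-48700) − (168000) = 321000 Pa.

321000 Pa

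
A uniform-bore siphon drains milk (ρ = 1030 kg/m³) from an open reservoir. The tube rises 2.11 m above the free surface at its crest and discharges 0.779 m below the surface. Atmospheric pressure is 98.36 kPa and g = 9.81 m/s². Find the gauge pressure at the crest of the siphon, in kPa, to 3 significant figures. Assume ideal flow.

The outlet speed comes from Torricelli: v = √(2g·0.779) = 3.91 m/s.
With constant cross-section the crest speed equals v; applying Bernoulli from the surface up to the crest, P_top = P_atm − ½ρv² − ρg·h_top.
P_top = 98360 − ½·1030·3.91² − 1030·9.81·2.11 = 69200 Pa. So P_gauge = P_top − P_atm = -29200 Pa.

P_gauge ≈ -29.2 kPa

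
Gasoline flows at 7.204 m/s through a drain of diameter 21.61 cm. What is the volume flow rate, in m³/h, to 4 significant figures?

Q ≈ 951.2 m³/h

Q = A·v = 0.03668 m² × 7.204 m/s = 0.2642 m³/s.
Converting: 0.2642 m³/s × 3600 = 951.2 m³/h.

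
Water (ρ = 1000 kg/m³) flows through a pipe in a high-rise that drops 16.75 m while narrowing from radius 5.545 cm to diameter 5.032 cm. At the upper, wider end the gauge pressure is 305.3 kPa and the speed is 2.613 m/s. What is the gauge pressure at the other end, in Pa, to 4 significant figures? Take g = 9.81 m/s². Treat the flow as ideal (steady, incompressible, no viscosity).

Continuity gives A₁v₁ = A₂v₂, so v₂ = (96.59 cm²)/(19.89 cm²) × 2.613 m/s = 12.69 m/s.
Energy conservation along the streamline gives P₂ = P₁ − ½ρ(v₂² − v₁²) − ρg(h₂ − h₁).
P₂ = 305300 + ½·1000·(2.613² − 12.69²) − 1000·9.81·(−16.75) = 305300 + (-77130) − (-164300) = 392500 Pa.

P₂ = 392500 Pa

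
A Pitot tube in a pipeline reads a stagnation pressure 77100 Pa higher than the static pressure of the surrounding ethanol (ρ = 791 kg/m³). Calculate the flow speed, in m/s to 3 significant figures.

14.0 m/s

At the stagnation point the flow is brought to rest, so Bernoulli gives P_stag − P_static = ½ρv².
v = √(2ΔP/ρ) = √(2·77100/791) = 14.0 m/s.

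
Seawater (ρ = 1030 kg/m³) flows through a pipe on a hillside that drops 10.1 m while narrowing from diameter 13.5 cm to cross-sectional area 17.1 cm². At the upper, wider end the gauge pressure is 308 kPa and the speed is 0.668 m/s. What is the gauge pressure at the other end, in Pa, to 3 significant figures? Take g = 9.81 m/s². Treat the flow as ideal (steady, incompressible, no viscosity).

394000 Pa

The volume flow rate is constant, so v₂ = (A₁/A₂)v₁ = (143/17.1)·0.668 = 5.59 m/s.
Bernoulli: P₁ + ½ρv₁² + ρg h₁ = P₂ + ½ρv₂² + ρg h₂, so P₂ = P₁ + ½ρ(v₁² − v₂²) − ρg(h₂ − h₁).
P₂ = 308000 + ½·1030·(0.668² − 5.59²) − 1030·9.81·(−10.1) = 308000 + (-15900) − (-102000) = 394000 Pa.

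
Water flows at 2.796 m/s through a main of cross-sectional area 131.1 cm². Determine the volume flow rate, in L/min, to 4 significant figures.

2199 L/min

Q = A·v = 0.01311 m² × 2.796 m/s = 0.03666 m³/s.
Converting: 0.03666 m³/s × 60000 = 2199 L/min.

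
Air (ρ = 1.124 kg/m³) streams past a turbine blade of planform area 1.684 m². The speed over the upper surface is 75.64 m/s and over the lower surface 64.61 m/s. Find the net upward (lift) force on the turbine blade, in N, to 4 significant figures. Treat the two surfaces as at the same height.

The faster flow above has the lower pressure; Bernoulli (same height) gives ΔP = ½ρ(v_up² − v_low²).
ΔP = ½·1.124·(75.64² − 64.61²) = 869.4 Pa.
Lift = ΔP · A = 869.4 × 1.684 = 1464 N.

F ≈ 1464 N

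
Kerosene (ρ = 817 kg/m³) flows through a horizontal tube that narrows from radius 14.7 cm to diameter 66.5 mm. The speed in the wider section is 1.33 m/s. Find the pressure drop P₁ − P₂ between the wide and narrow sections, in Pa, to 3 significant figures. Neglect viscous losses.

275000 Pa

By continuity, v₂ = v₁·A₁/A₂ = 1.33·(679/34.7) = 26.0 m/s.
With no height change, Bernoulli's equation is P₁ + ½ρv₁² = P₂ + ½ρv₂².
P₁ − P₂ = ½·817·(26.0² − 1.33²) = ½·817·674 = 275000 Pa.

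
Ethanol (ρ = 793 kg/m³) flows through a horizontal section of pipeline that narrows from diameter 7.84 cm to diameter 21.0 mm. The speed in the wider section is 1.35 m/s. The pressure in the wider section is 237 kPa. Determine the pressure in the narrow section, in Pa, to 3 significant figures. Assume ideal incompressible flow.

Mass conservation (A₁v₁ = A₂v₂) gives v₂ = 1.35 × 48.3/3.46 = 18.8 m/s.
Bernoulli (h₁ = h₂): P₁ − P₂ = ½ρ(v₂² − v₁²).
P₂ = P₁ − ½ρ(v₂² − v₁²) = 237000 − ½·793·(18.8² − 1.35²) = 237000 − 140000 = 97300 Pa.

P₂ ≈ 97300 Pa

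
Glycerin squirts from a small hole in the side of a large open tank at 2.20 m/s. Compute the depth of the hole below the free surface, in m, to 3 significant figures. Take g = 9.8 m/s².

Torricelli: v = √(2gh), so h = v²/(2g).
h = 2.20²/(2·9.8) = 4.84/19.60 = 0.247 m.

h = 0.247 m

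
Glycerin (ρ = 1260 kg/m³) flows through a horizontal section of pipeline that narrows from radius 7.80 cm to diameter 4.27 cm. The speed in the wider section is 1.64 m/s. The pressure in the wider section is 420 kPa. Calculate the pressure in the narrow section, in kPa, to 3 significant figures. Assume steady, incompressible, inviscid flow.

P₂ ≈ 120 kPa

Mass conservation (A₁v₁ = A₂v₂) gives v₂ = 1.64 × 191/14.3 = 21.9 m/s.
Along the horizontal streamline, P + ½ρv² is constant.
P₂ = P₁ − ½ρ(v₂² − v₁²) = 420000 − ½·1260·(21.9² − 1.64²) = 420000 − 300000 = 120000 Pa.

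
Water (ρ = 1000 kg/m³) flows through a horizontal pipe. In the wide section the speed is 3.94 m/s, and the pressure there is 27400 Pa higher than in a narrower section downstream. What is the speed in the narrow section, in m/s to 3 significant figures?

Along the level pipe P + ½ρv² is conserved, hence v₂² = v₁² + 2(P₁ − P₂)/ρ.
v₂ = √(3.94² + 2·27400/1000) = √(15.5 + 54.8) = 8.39 m/s.

8.39 m/s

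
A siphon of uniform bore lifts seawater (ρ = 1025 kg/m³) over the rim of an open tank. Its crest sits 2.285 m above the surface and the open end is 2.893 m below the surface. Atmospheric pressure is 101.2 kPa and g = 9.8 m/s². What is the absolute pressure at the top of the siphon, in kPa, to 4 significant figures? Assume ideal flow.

49.19 kPa

The outlet speed comes from Torricelli: v = √(2g·2.893) = 7.530 m/s.
Continuity keeps v the same throughout the tube; from surface to crest, P_atm + 0 = P_top + ½ρv² + ρg·h_top.
P_top = 101200 − ½·1025·7.530² − 1025·9.8·2.285 = 49190 Pa.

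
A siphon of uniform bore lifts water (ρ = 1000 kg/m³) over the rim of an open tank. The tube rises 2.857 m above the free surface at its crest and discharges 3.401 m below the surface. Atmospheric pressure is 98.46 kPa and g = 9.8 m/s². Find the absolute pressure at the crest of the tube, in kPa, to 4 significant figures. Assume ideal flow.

P_top = 37.13 kPa

From the surface to the outlet (both open to atmosphere, surface at rest): v = √(2g·h_out) = √(2·9.8·3.401) = 8.165 m/s.
With constant cross-section the crest speed equals v; applying Bernoulli from the surface up to the crest, P_top = P_atm − ½ρv² − ρg·h_top.
P_top = 98460 − ½·1000·8.165² − 1000·9.8·2.857 = 37130 Pa.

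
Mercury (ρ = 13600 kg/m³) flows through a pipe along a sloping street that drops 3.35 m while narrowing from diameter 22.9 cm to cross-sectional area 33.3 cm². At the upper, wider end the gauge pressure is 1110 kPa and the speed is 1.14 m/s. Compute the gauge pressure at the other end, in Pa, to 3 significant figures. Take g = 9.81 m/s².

By continuity, v₂ = v₁·A₁/A₂ = 1.14·(412/33.3) = 14.1 m/s.
Bernoulli: P₁ + ½ρv₁² + ρg h₁ = P₂ + ½ρv₂² + ρg h₂, so P₂ = P₁ + ½ρ(v₁² − v₂²) − ρg(h₂ − h₁).
P₂ = 1110000 + ½·13600·(1.14² − 14.1²) − 13600·9.81·(−3.35) = 1110000 + (-1340000) − (-447000) = 214000 Pa.

P₂ ≈ 214000 Pa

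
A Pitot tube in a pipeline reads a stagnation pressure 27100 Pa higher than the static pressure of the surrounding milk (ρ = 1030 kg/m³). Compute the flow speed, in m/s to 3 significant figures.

v = 7.25 m/s

Bernoulli between the free stream and the stagnation point: ½ρv² = P_stag − P_static.
v = √(2ΔP/ρ) = √(2·27100/1030) = 7.25 m/s.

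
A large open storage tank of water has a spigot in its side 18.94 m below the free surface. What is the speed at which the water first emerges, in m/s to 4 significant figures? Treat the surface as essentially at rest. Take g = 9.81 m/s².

Torricelli's result v = √(2gh) gives v = √(2·9.81·18.94) = 19.28 m/s.

v ≈ 19.28 m/s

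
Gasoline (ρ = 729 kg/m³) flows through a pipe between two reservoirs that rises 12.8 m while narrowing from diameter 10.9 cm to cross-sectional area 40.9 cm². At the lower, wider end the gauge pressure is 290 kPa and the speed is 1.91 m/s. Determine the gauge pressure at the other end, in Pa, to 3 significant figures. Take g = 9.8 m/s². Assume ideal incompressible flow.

P₂ ≈ 193000 Pa

Mass conservation (A₁v₁ = A₂v₂) gives v₂ = 1.91 × 93.3/40.9 = 4.36 m/s.
Bernoulli: P₁ + ½ρv₁² + ρg h₁ = P₂ + ½ρv₂² + ρg h₂, so P₂ = P₁ + ½ρ(v₁² − v₂²) − ρg(h₂ − h₁).
P₂ = 290000 + ½·729·(1.91² − 4.36²) − 729·9.8·(+12.8) = 290000 + (-5590) − (91400) = 193000 Pa.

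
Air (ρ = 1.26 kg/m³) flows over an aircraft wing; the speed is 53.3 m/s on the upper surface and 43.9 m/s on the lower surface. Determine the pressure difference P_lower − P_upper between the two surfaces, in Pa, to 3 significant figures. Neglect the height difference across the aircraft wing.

ΔP ≈ 576 Pa

Bernoulli (same height): P_lower − P_upper = ½ρ(v_upper² − v_lower²).
ΔP = ½·1.26·(53.3² − 43.9²) = 576 Pa.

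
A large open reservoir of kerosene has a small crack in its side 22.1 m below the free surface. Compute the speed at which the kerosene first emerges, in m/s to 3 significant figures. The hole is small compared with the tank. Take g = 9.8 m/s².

The surface is effectively still and both ends are open, so ½v² = gh and v = √(2·9.8·22.1) = 20.8 m/s.

v ≈ 20.8 m/s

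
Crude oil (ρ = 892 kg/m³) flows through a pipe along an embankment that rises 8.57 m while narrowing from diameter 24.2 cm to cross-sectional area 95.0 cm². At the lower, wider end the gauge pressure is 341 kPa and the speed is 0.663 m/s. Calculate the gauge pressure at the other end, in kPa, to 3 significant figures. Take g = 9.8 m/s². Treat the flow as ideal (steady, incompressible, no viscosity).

262 kPa

The volume flow rate is constant, so v₂ = (A₁/A₂)v₁ = (460/95.0)·0.663 = 3.21 m/s.
Bernoulli: P₁ + ½ρv₁² + ρg h₁ = P₂ + ½ρv₂² + ρg h₂, so P₂ = P₁ + ½ρ(v₁² − v₂²) − ρg(h₂ − h₁).
P₂ = 341000 + ½·892·(0.663² − 3.21²) − 892·9.8·(+8.57) = 341000 + (-4400) − (74900) = 262000 Pa.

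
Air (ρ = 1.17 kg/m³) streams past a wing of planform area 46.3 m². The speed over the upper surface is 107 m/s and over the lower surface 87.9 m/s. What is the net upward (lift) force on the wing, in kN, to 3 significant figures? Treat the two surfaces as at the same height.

The faster flow above has the lower pressure; Bernoulli (same height) gives ΔP = ½ρ(v_up² − v_low²).
ΔP = ½·1.17·(107² − 87.9²) = 2180 Pa.
Lift = ΔP · A = 2180 × 46.3 = 101000 N.

F ≈ 101 kN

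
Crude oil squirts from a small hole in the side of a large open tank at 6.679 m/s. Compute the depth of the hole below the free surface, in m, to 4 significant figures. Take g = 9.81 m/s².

For a small hole in a large open tank, ½v² = gh, giving h = v²/(2g).
h = 6.679²/(2·9.81) = 44.61/19.62 = 2.274 m.

h ≈ 2.274 m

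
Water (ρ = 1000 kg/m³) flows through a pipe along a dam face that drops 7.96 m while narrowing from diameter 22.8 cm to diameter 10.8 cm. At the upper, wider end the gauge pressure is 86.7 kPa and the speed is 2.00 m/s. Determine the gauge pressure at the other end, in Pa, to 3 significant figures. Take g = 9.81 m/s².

P₂ ≈ 127000 Pa

The volume flow rate is constant, so v₂ = (A₁/A₂)v₁ = (408/91.6)·2.00 = 8.91 m/s.
Bernoulli: P₁ + ½ρv₁² + ρg h₁ = P₂ + ½ρv₂² + ρg h₂, so P₂ = P₁ + ½ρ(v₁² − v₂²) − ρg(h₂ − h₁).
P₂ = 86700 + ½·1000·(2.00² − 8.91²) − 1000·9.81·(−7.96) = 86700 + (-37700) − (-78100) = 127000 Pa.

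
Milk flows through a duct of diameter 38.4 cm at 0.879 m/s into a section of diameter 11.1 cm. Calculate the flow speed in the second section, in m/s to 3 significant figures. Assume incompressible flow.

Continuity gives A₁v₁ = A₂v₂, so v₂ = (1160 cm²)/(96.8 cm²) × 0.879 m/s = 10.5 m/s.

10.5 m/s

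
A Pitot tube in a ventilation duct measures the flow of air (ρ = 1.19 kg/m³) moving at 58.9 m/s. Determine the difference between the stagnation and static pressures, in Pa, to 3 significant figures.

ΔP ≈ 2060 Pa

The dynamic pressure equals the rise in static pressure at the stagnation point: ΔP = ½ρv².
ΔP = ½·1.19·58.9² = 2060 Pa.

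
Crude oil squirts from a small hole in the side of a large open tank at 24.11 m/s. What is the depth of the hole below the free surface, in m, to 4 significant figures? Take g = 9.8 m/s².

h ≈ 29.66 m

For a small hole in a large open tank, ½v² = gh, giving h = v²/(2g).
h = 24.11²/(2·9.8) = 581.3/19.60 = 29.66 m.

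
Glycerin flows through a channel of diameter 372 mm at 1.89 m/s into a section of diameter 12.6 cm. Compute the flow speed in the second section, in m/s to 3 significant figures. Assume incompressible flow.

v₂ ≈ 16.5 m/s

The volume flow rate is constant, so v₂ = (A₁/A₂)v₁ = (1090/125)·1.89 = 16.5 m/s.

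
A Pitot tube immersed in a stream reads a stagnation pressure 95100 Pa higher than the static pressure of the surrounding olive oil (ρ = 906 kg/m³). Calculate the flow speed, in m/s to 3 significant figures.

14.5 m/s

The dynamic pressure equals the rise in static pressure at the stagnation point: ΔP = ½ρv².
v = √(2ΔP/ρ) = √(2·95100/906) = 14.5 m/s.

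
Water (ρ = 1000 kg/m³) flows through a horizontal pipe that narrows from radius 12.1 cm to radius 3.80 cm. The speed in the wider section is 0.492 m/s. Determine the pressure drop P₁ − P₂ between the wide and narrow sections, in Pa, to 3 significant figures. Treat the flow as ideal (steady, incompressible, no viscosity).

By continuity, v₂ = v₁·A₁/A₂ = 0.492·(460/45.4) = 4.99 m/s.
Along the horizontal streamline, P + ½ρv² is constant.
P₁ − P₂ = ½·1000·(4.99² − 0.492²) = ½·1000·24.6 = 12300 Pa.

ΔP ≈ 12300 Pa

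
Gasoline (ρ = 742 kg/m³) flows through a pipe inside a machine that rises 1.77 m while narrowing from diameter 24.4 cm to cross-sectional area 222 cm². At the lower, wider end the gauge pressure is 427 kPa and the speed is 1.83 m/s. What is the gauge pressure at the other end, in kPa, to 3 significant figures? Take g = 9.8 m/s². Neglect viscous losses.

P₂ = 410 kPa

Mass conservation (A₁v₁ = A₂v₂) gives v₂ = 1.83 × 468/222 = 3.85 m/s.
Bernoulli: P₁ + ½ρv₁² + ρg h₁ = P₂ + ½ρv₂² + ρg h₂, so P₂ = P₁ + ½ρ(v₁² − v₂²) − ρg(h₂ − h₁).
P₂ = 427000 + ½·742·(1.83² − 3.85²) − 742·9.8·(+1.77) = 427000 + (-4270) − (12900) = 410000 Pa.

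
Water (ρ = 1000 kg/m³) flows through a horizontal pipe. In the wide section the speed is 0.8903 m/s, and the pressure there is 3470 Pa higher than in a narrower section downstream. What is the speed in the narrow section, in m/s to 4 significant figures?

Horizontal Bernoulli: P₁ + ½ρv₁² = P₂ + ½ρv₂², so v₂² = v₁² + 2(P₁ − P₂)/ρ.
v₂ = √(0.8903² + 2·3470/1000) = √(0.7926 + 6.940) = 2.781 m/s.

v₂ ≈ 2.781 m/s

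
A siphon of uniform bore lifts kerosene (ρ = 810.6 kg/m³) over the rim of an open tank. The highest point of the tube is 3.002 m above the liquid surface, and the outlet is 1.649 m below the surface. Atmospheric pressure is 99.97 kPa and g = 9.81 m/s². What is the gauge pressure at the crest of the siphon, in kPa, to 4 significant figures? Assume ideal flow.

P_gauge = -36.98 kPa

The outlet speed comes from Torricelli: v = √(2g·1.649) = 5.688 m/s.
Continuity keeps v the same throughout the tube; from surface to crest, P_atm + 0 = P_top + ½ρv² + ρg·h_top.
P_top = 99970 − ½·810.6·5.688² − 810.6·9.81·3.002 = 62990 Pa. So P_gauge = P_top − P_atm = -36980 Pa.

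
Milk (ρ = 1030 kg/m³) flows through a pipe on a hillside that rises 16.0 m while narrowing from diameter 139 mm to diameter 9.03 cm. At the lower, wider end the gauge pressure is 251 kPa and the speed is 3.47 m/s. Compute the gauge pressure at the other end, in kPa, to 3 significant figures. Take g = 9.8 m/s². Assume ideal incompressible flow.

Mass conservation (A₁v₁ = A₂v₂) gives v₂ = 3.47 × 152/64.0 = 8.22 m/s.
Bernoulli: P₁ + ½ρv₁² + ρg h₁ = P₂ + ½ρv₂² + ρg h₂, so P₂ = P₁ + ½ρ(v₁² − v₂²) − ρg(h₂ − h₁).
P₂ = 251000 + ½·1030·(3.47² − 8.22²) − 1030·9.8·(+16.0) = 251000 + (-28600) − (162000) = 60900 Pa.

P₂ ≈ 60.9 kPa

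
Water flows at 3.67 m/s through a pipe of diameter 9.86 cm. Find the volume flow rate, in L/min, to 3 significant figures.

Q = A·v = 0.00764 m² × 3.67 m/s = 0.0280 m³/s.
Converting: 0.0280 m³/s × 60000 = 1680 L/min.

1680 L/min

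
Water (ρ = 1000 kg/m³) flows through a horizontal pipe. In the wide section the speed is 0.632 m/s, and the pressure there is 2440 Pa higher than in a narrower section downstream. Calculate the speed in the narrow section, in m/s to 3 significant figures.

2.30 m/s

Along the level pipe P + ½ρv² is conserved, hence v₂² = v₁² + 2(P₁ − P₂)/ρ.
v₂ = √(0.632² + 2·2440/1000) = √(0.399 + 4.88) = 2.30 m/s.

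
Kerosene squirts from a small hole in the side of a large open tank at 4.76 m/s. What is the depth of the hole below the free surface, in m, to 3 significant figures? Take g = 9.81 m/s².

For a small hole in a large open tank, ½v² = gh, giving h = v²/(2g).
h = 4.76²/(2·9.81) = 22.7/19.62 = 1.15 m.

1.15 m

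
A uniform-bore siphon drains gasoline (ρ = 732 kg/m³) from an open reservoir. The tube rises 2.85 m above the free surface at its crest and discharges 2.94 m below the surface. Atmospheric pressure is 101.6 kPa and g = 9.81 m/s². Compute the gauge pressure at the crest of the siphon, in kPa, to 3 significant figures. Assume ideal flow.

P_gauge ≈ -41.6 kPa

The outlet speed comes from Torricelli: v = √(2g·2.94) = 7.59 m/s.
Continuity keeps v the same throughout the tube; from surface to crest, P_atm + 0 = P_top + ½ρv² + ρg·h_top.
P_top = 101600 − ½·732·7.59² − 732·9.81·2.85 = 60000 Pa. So P_gauge = P_top − P_atm = -41600 Pa.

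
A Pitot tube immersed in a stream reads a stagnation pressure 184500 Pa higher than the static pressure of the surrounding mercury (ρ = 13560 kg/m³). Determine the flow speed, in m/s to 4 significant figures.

Bernoulli between the free stream and the stagnation point: ½ρv² = P_stag − P_static.
v = √(2ΔP/ρ) = √(2·184500/13560) = 5.217 m/s.

5.217 m/s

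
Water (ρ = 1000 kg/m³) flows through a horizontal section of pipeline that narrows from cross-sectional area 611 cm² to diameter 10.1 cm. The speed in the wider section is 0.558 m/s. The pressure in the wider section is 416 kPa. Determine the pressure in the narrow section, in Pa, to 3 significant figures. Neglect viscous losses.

By continuity, v₂ = v₁·A₁/A₂ = 0.558·(611/80.1) = 4.26 m/s.
The pipe is horizontal, so Bernoulli reduces to P₁ + ½ρv₁² = P₂ + ½ρv₂².
P₂ = P₁ − ½ρ(v₂² − v₁²) = 416000 − ½·1000·(4.26² − 0.558²) = 416000 − 8900 = 407000 Pa.

407000 Pa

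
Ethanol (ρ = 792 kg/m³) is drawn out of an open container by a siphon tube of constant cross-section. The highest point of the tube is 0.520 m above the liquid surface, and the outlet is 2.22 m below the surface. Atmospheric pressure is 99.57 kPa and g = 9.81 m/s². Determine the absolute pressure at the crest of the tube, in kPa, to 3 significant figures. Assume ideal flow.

From the surface to the outlet (both open to atmosphere, surface at rest): v = √(2g·h_out) = √(2·9.81·2.22) = 6.60 m/s.
With constant cross-section the crest speed equals v; applying Bernoulli from the surface up to the crest, P_top = P_atm − ½ρv² − ρg·h_top.
P_top = 99570 − ½·792·6.60² − 792·9.81·0.520 = 78300 Pa.

P_top ≈ 78.3 kPa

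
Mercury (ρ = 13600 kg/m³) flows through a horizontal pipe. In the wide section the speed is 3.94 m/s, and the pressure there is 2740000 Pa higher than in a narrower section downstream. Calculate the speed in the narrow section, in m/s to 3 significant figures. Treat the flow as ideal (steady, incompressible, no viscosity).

With h₁ = h₂, rearranging Bernoulli gives v₂ = √(v₁² + 2ΔP/ρ).
v₂ = √(3.94² + 2·2740000/13600) = √(15.5 + 403) = 20.5 m/s.

20.5 m/s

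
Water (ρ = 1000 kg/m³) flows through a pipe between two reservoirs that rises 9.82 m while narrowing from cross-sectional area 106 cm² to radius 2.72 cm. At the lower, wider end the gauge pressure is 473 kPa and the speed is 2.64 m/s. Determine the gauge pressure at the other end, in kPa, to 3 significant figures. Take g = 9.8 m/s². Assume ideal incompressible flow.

Continuity gives A₁v₁ = A₂v₂, so v₂ = (106 cm²)/(23.2 cm²) × 2.64 m/s = 12.0 m/s.
Bernoulli: P₁ + ½ρv₁² + ρg h₁ = P₂ + ½ρv₂² + ρg h₂, so P₂ = P₁ + ½ρ(v₁² − v₂²) − ρg(h₂ − h₁).
P₂ = 473000 + ½·1000·(2.64² − 12.0²) − 1000·9.8·(+9.82) = 473000 + (-69000) − (96200) = 308000 Pa.

P₂ ≈ 308 kPa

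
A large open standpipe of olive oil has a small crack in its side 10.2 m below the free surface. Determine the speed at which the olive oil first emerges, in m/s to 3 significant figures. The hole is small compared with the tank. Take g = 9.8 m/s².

v = 14.1 m/s

With the surface at rest and both surface and jet at atmospheric pressure, Bernoulli gives ρg h = ½ρv², so v = √(2gh) = √(2·9.8·10.2) = 14.1 m/s.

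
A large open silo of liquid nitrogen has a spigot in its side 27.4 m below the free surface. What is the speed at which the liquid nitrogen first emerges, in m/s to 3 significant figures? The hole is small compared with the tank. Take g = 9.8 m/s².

v ≈ 23.2 m/s

Torricelli's result v = √(2gh) gives v = √(2·9.8·27.4) = 23.2 m/s.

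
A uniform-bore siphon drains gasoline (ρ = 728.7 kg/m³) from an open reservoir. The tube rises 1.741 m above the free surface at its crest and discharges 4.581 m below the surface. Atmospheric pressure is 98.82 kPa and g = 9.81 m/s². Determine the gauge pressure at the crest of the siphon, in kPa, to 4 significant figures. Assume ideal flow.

-45.19 kPa

From the surface to the outlet (both open to atmosphere, surface at rest): v = √(2g·h_out) = √(2·9.81·4.581) = 9.480 m/s.
The bore is uniform, so the speed at the crest is the same v. Bernoulli surface→crest: P_atm = P_top + ½ρv² + ρg·h_top.
P_top = 98820 − ½·728.7·9.480² − 728.7·9.81·1.741 = 53630 Pa. So P_gauge = P_top − P_atm = -45190 Pa.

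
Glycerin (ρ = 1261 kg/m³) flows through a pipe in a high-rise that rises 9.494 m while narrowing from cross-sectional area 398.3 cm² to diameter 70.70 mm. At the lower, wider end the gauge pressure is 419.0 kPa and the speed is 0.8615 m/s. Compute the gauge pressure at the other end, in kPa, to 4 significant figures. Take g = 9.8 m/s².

P₂ = 254.0 kPa

By continuity, v₂ = v₁·A₁/A₂ = 0.8615·(398.3/39.26) = 8.741 m/s.
Applying Bernoulli between the two ends and solving for P₂: P₂ = P₁ + ½ρ(v₁² − v₂²) − ρgΔh.
P₂ = 419000 + ½·1261·(0.8615² − 8.741²) − 1261·9.8·(+9.494) = 419000 + (-47700) − (117300) = 254000 Pa.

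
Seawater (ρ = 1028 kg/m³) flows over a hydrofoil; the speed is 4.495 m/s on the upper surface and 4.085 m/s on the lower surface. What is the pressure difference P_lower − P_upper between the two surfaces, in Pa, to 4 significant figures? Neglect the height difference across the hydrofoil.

ΔP = 1808 Pa

With negligible Δh, P + ½ρv² is constant, so P_low − P_up = ½ρ(v_up² − v_low²).
ΔP = ½·1028·(4.495² − 4.085²) = 1808 Pa.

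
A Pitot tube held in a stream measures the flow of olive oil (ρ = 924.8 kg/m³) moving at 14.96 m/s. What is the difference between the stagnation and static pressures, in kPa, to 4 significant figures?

Bernoulli between the free stream and the stagnation point: ½ρv² = P_stag − P_static.
ΔP = ½·924.8·14.96² = 103500 Pa.

ΔP ≈ 103.5 kPa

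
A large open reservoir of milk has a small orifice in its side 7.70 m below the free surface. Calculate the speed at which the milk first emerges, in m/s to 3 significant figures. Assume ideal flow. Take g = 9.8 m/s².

v ≈ 12.3 m/s

The surface is effectively still and both ends are open, so ½v² = gh and v = √(2·9.8·7.70) = 12.3 m/s.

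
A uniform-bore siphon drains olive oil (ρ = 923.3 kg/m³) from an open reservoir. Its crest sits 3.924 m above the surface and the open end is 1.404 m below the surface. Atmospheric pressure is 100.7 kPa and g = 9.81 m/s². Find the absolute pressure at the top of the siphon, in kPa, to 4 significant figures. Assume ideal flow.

The outlet speed comes from Torricelli: v = √(2g·1.404) = 5.248 m/s.
The bore is uniform, so the speed at the crest is the same v. Bernoulli surface→crest: P_atm = P_top + ½ρv² + ρg·h_top.
P_top = 100700 − ½·923.3·5.248² − 923.3·9.81·3.924 = 52440 Pa.

P_top ≈ 52.44 kPa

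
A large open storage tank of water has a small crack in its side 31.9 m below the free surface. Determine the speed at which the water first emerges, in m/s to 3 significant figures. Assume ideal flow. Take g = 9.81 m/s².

25.0 m/s

With the surface at rest and both surface and jet at atmospheric pressure, Bernoulli gives ρg h = ½ρv², so v = √(2gh) = √(2·9.81·31.9) = 25.0 m/s.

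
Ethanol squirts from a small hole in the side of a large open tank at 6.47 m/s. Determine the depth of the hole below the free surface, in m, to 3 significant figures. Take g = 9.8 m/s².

Inverting v = √(2gh) gives h = v² / 2g.
h = 6.47²/(2·9.8) = 41.9/19.60 = 2.14 m.

h ≈ 2.14 m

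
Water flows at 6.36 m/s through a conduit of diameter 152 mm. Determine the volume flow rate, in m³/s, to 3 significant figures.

Q = A·v = 0.0181 m² × 6.36 m/s = 0.115 m³/s.

Q ≈ 0.115 m³/s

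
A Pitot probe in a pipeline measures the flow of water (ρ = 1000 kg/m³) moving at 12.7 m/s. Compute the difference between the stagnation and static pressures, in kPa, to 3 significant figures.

At the stagnation point the flow is brought to rest, so Bernoulli gives P_stag − P_static = ½ρv².
ΔP = ½·1000·12.7² = 80600 Pa.

80.6 kPa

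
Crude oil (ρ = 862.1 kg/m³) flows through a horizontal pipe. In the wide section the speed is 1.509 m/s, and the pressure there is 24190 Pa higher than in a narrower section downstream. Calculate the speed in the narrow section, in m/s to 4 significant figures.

v₂ ≈ 7.642 m/s

Along the level pipe P + ½ρv² is conserved, hence v₂² = v₁² + 2(P₁ − P₂)/ρ.
v₂ = √(1.509² + 2·24190/862.1) = √(2.277 + 56.12) = 7.642 m/s.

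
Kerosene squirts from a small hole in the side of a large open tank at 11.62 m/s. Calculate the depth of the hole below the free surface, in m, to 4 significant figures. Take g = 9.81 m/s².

h ≈ 6.882 m

For a small hole in a large open tank, ½v² = gh, giving h = v²/(2g).
h = 11.62²/(2·9.81) = 135.0/19.62 = 6.882 m.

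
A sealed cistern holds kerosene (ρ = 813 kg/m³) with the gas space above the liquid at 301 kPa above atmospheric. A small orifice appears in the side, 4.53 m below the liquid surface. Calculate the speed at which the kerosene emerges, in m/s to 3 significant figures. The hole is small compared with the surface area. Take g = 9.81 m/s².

v = 28.8 m/s

Take point 1 at the surface (v₁ ≈ 0) and point 2 at the hole (at atmospheric pressure). Bernoulli: P₁ + ρg h = P_atm + ½ρv₂².
With P₁ − P_atm = 301000 Pa, v₂ = √(2gh + 2ΔP/ρ) = √(2·9.81·4.53 + 2·301000/813) = 28.8 m/s.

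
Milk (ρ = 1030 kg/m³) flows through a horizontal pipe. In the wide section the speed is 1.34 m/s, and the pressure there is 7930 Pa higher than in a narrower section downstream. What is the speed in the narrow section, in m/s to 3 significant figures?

Horizontal Bernoulli: P₁ + ½ρv₁² = P₂ + ½ρv₂², so v₂² = v₁² + 2(P₁ − P₂)/ρ.
v₂ = √(1.34² + 2·7930/1030) = √(1.80 + 15.4) = 4.15 m/s.

v₂ ≈ 4.15 m/s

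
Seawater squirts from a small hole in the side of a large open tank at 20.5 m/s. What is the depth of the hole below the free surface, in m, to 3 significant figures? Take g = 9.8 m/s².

h ≈ 21.4 m

Inverting v = √(2gh) gives h = v² / 2g.
h = 20.5²/(2·9.8) = 420/19.60 = 21.4 m.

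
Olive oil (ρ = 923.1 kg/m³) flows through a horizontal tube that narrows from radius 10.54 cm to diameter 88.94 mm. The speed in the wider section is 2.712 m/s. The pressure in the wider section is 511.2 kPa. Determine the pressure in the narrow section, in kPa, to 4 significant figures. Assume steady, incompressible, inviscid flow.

Continuity gives A₁v₁ = A₂v₂, so v₂ = (349.0 cm²)/(62.13 cm²) × 2.712 m/s = 15.23 m/s.
Bernoulli (h₁ = h₂): P₁ − P₂ = ½ρ(v₂² − v₁²).
P₂ = P₁ − ½ρ(v₂² − v₁²) = 511200 − ½·923.1·(15.23² − 2.712²) = 511200 − 103700 = 407500 Pa.

P₂ ≈ 407.5 kPa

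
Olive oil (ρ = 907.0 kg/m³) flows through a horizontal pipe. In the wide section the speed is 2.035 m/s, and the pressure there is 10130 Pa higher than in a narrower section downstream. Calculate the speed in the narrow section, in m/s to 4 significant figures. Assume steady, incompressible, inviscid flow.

Along the level pipe P + ½ρv² is conserved, hence v₂² = v₁² + 2(P₁ − P₂)/ρ.
v₂ = √(2.035² + 2·10130/907.0) = √(4.141 + 22.34) = 5.146 m/s.

v₂ = 5.146 m/s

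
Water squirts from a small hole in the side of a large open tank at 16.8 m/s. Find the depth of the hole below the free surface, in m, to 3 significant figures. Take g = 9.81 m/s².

h = 14.4 m

Inverting v = √(2gh) gives h = v² / 2g.
h = 16.8²/(2·9.81) = 282/19.62 = 14.4 m.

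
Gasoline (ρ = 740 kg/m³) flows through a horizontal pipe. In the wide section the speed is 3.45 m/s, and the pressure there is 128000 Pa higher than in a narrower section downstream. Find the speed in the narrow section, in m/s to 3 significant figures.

v₂ ≈ 18.9 m/s

Along the level pipe P + ½ρv² is conserved, hence v₂² = v₁² + 2(P₁ − P₂)/ρ.
v₂ = √(3.45² + 2·128000/740) = √(11.9 + 346) = 18.9 m/s.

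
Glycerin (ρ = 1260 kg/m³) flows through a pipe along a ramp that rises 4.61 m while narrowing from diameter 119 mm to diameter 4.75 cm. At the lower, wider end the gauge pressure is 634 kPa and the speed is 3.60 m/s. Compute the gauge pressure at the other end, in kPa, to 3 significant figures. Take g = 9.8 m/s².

By continuity, v₂ = v₁·A₁/A₂ = 3.60·(111/17.7) = 22.6 m/s.
Applying Bernoulli between the two ends and solving for P₂: P₂ = P₁ + ½ρ(v₁² − v₂²) − ρgΔh.
P₂ = 634000 + ½·1260·(3.60² − 22.6²) − 1260·9.8·(+4.61) = 634000 + (-313000) − (56900) = 264000 Pa.

P₂ ≈ 264 kPa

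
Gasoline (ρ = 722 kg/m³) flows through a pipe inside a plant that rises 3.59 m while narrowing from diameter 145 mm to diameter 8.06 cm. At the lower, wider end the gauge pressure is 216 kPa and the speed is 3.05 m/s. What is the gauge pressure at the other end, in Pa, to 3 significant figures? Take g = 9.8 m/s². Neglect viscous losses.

By continuity, v₂ = v₁·A₁/A₂ = 3.05·(165/51.0) = 9.87 m/s.
Energy conservation along the streamline gives P₂ = P₁ − ½ρ(v₂² − v₁²) − ρg(h₂ − h₁).
P₂ = 216000 + ½·722·(3.05² − 9.87²) − 722·9.8·(+3.59) = 216000 + (-31800) − (25400) = 159000 Pa.

P₂ ≈ 159000 Pa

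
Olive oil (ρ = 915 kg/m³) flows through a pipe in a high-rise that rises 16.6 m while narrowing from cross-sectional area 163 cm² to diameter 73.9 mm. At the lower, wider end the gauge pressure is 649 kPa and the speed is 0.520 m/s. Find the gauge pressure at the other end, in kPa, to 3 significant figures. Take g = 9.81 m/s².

P₂ ≈ 498 kPa

By continuity, v₂ = v₁·A₁/A₂ = 0.520·(163/42.9) = 1.98 m/s.
Bernoulli: P₁ + ½ρv₁² + ρg h₁ = P₂ + ½ρv₂² + ρg h₂, so P₂ = P₁ + ½ρ(v₁² − v₂²) − ρg(h₂ − h₁).
P₂ = 649000 + ½·915·(0.520² − 1.98²) − 915·9.81·(+16.6) = 649000 + (-1660) − (149000) = 498000 Pa.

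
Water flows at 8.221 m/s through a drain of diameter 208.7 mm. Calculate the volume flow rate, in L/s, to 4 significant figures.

Q = A·v = 0.03421 m² × 8.221 m/s = 0.2812 m³/s.
Converting: 0.2812 m³/s × 1000 = 281.2 L/s.

281.2 L/s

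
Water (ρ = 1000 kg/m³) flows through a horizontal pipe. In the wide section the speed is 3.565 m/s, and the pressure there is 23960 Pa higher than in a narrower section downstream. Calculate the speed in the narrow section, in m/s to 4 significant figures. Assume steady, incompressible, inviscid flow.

v₂ ≈ 7.786 m/s

Horizontal Bernoulli: P₁ + ½ρv₁² = P₂ + ½ρv₂², so v₂² = v₁² + 2(P₁ − P₂)/ρ.
v₂ = √(3.565² + 2·23960/1000) = √(12.71 + 47.92) = 7.786 m/s.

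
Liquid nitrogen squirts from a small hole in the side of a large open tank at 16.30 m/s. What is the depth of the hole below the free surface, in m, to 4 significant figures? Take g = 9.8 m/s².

h ≈ 13.56 m

Torricelli: v = √(2gh), so h = v²/(2g).
h = 16.30²/(2·9.8) = 265.7/19.60 = 13.56 m.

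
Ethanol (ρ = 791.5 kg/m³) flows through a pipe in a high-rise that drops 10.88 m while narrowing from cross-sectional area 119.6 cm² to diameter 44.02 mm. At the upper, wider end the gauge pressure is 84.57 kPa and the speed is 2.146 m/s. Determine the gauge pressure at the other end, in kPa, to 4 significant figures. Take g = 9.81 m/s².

P₂ ≈ 58.32 kPa

The volume flow rate is constant, so v₂ = (A₁/A₂)v₁ = (119.6/15.22)·2.146 = 16.86 m/s.
Energy conservation along the streamline gives P₂ = P₁ − ½ρ(v₂² − v₁²) − ρg(h₂ − h₁).
P₂ = 84570 + ½·791.5·(2.146² − 16.86²) − 791.5·9.81·(−10.88) = 84570 + (-110700) − (-84480) = 58320 Pa.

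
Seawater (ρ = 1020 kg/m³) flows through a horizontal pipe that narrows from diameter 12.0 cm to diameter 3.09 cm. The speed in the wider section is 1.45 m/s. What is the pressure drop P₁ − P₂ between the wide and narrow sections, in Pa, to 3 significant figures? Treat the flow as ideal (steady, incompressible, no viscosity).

By continuity, v₂ = v₁·A₁/A₂ = 1.45·(113/7.50) = 21.9 m/s.
Along the horizontal streamline, P + ½ρv² is constant.
P₁ − P₂ = ½·1020·(21.9² − 1.45²) = ½·1020·476 = 243000 Pa.

ΔP ≈ 243000 Pa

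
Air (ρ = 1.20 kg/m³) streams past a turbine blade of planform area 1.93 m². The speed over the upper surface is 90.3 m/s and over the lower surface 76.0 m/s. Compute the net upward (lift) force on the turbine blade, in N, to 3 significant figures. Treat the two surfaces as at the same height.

F ≈ 2750 N

The faster flow above has the lower pressure; Bernoulli (same height) gives ΔP = ½ρ(v_up² − v_low²).
ΔP = ½·1.20·(90.3² − 76.0²) = 1430 Pa.
Lift = ΔP · A = 1430 × 1.93 = 2750 N.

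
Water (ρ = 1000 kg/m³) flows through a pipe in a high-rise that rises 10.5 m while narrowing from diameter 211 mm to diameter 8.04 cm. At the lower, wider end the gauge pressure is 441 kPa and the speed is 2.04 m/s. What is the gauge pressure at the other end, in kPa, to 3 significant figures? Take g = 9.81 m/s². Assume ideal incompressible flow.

By continuity, v₂ = v₁·A₁/A₂ = 2.04·(350/50.8) = 14.1 m/s.
Bernoulli: P₁ + ½ρv₁² + ρg h₁ = P₂ + ½ρv₂² + ρg h₂, so P₂ = P₁ + ½ρ(v₁² − v₂²) − ρg(h₂ − h₁).
P₂ = 441000 + ½·1000·(2.04² − 14.1²) − 1000·9.81·(+10.5) = 441000 + (-96600) − (103000) = 241000 Pa.

P₂ ≈ 241 kPa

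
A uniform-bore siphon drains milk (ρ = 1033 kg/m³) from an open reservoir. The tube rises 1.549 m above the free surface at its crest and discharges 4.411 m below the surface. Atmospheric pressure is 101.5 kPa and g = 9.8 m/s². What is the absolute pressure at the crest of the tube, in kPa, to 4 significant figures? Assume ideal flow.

From the surface to the outlet (both open to atmosphere, surface at rest): v = √(2g·h_out) = √(2·9.8·4.411) = 9.298 m/s.
Continuity keeps v the same throughout the tube; from surface to crest, P_atm + 0 = P_top + ½ρv² + ρg·h_top.
P_top = 101500 − ½·1033·9.298² − 1033·9.8·1.549 = 41160 Pa.

P_top = 41.16 kPa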